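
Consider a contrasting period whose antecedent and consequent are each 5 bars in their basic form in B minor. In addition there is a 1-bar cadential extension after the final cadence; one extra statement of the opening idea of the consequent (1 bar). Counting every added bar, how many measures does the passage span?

12 measures

Basic contrasting period: 5 + 5 = 10 bars.
10 (basic form) + 1 (cadential extension) + 1 (extra statement) = 12.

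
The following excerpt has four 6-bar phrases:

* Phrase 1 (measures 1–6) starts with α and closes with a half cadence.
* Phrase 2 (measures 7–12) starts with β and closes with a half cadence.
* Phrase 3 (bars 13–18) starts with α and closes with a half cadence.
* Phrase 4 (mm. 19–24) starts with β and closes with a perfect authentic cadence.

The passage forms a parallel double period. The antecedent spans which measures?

In a double period the four phrases pair into a large antecedent (phrases 1–2, ending half cadence) and a large consequent (phrases 3–4, ending perfect authentic cadence). The antecedent spans bars 1–12.

measures 1–12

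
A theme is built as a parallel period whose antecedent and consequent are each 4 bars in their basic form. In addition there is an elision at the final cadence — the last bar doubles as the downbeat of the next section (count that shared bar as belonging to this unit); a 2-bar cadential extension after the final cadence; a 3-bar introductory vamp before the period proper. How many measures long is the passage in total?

Basic parallel period: 4 + 4 = 8 bars.
8 (basic form) + 2 (cadential extension) + 3 (introduction) = 13.
The elision shares a bar with the next section but does not change this unit's count.

13 measures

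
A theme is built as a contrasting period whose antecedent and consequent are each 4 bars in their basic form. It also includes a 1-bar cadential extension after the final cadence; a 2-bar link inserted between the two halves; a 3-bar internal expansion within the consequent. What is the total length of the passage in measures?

Basic contrasting period: 4 + 4 = 8 bars.
8 (basic form) + 1 (cadential extension) + 2 (link) + 3 (internal expansion) = 14.

14 measures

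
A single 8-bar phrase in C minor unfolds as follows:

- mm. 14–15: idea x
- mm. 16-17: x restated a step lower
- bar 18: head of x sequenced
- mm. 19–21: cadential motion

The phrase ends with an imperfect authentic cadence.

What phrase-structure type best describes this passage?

Basic idea (measures 14–15) + its repetition (bars 16–17) form the presentation; fragmentation and cadence (measures 18–21) form the continuation — the 8-bar whole is a sentence.

sentence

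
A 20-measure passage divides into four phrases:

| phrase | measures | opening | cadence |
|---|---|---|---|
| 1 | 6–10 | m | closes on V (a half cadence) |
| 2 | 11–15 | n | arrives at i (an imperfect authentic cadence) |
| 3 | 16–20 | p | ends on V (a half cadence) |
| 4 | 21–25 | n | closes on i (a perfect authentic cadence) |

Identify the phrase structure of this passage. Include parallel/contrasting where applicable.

Four phrases in two halves: the first half (measures 6–15) ends with an imperfect authentic cadence, the second (measures 16–25) with a perfect authentic cadence — a large antecedent–consequent pair, i.e. a double period.
Phrase 3 begins with different material from phrase 1, making it contrasting.

contrasting double period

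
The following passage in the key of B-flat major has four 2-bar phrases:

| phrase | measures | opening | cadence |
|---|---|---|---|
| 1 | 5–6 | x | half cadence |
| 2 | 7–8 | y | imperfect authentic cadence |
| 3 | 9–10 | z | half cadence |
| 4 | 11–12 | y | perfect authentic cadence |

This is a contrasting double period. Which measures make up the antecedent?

measures 5–8

In a double period the first pair of phrases (ending imperfect authentic cadence) is the large antecedent and the second pair (ending perfect authentic cadence) is the large consequent; the antecedent is measures 5–8.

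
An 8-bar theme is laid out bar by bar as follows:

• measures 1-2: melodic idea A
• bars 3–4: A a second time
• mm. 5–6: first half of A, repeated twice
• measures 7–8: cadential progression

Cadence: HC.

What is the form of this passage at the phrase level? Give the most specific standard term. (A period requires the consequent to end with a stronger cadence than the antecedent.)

Basic idea (bars 1-2) + its repetition (bars 3–4) form the presentation; fragmentation and cadence (bars 5–8) form the continuation — the 8-bar whole is a sentence.

sentence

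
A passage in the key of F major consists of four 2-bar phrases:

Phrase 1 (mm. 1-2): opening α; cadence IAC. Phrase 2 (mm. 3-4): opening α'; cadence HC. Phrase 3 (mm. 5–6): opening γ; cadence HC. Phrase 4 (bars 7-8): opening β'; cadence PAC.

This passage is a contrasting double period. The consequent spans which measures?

In a double period the four phrases pair into a large antecedent (phrases 1–2, ending half cadence) and a large consequent (phrases 3–4, ending perfect authentic cadence). The consequent spans mm. 5–8.

measures 5–8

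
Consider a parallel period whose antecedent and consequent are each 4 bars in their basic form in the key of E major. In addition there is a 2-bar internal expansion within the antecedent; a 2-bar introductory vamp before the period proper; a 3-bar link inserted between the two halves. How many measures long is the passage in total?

Basic parallel period: 4 + 4 = 8 bars.
8 (basic form) + 2 (internal expansion) + 2 (introduction) + 3 (link) = 15.

15 measures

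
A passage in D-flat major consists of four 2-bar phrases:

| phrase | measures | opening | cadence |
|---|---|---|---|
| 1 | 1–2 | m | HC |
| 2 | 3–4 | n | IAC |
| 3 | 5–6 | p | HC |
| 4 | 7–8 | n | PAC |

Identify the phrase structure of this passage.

Four phrases in two halves: the first half (mm. 1–4) ends with an imperfect authentic cadence, the second (measures 5-8) with a perfect authentic cadence — a large antecedent–consequent pair, i.e. a double period.
Phrase 3 begins with different material from phrase 1, making it contrasting.

contrasting double period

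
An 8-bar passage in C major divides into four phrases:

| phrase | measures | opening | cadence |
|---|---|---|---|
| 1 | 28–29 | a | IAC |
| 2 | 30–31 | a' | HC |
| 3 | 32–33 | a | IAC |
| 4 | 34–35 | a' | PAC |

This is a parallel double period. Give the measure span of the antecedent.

In a double period the first pair of phrases (ending half cadence) is the large antecedent and the second pair (ending perfect authentic cadence) is the large consequent; the antecedent is measures 28–31.

measures 28–31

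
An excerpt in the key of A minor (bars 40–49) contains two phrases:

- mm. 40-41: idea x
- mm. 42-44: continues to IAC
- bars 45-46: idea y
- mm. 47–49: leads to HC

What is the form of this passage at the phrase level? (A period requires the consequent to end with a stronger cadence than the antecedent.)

phrase group

The second phrase closes with a half cadence, which is not stronger than the first phrase's imperfect authentic cadence; without a weak→strong cadential pair there is no antecedent–consequent relationship, so this is a phrase group rather than a period.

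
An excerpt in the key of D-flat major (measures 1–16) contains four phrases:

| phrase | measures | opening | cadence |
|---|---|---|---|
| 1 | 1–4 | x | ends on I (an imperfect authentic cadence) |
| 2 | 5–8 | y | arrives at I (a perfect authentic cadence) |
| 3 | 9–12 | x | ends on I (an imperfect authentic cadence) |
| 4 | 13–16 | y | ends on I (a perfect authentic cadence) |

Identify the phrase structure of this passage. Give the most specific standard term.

repeated period

The cadence pattern IAC–PAC–IAC–PAC is weak–strong twice, and phrases 3–4 restate phrases 1–2: a period heard twice, not a double period (which would end weakly at phrase 2).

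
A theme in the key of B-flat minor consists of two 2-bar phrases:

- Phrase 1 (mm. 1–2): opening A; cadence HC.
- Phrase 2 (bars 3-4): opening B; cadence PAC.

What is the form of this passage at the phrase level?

contrasting period

Phrase 1 ends with a half cadence (weaker) and phrase 2 with a perfect authentic cadence (stronger): antecedent + consequent = a period.
The two phrases open with different material (A / B), so the period is contrasting.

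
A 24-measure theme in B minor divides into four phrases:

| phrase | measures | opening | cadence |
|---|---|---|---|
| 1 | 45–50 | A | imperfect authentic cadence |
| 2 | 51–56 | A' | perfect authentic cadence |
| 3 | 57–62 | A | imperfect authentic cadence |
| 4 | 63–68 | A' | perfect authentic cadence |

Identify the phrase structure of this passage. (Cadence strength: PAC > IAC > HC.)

The cadence pattern IAC–PAC–IAC–PAC is weak–strong twice, and phrases 3–4 restate phrases 1–2: a period heard twice, not a double period (which would end weakly at phrase 2).

repeated period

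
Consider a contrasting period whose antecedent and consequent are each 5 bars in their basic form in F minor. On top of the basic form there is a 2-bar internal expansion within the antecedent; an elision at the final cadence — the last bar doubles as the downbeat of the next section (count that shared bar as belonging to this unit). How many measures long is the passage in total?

Basic contrasting period: 5 + 5 = 10 bars.
10 (basic form) + 2 (internal expansion) = 12.
The elision shares a bar with the next section but does not change this unit's count.

12 measures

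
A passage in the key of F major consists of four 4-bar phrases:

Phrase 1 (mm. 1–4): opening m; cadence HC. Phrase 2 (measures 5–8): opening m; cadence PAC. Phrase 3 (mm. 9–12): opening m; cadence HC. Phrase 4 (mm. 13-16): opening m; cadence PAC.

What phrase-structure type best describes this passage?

repeated period

The cadence pattern HC–PAC–HC–PAC is weak–strong twice, and phrases 3–4 restate phrases 1–2: a period heard twice, not a double period (which would end weakly at phrase 2).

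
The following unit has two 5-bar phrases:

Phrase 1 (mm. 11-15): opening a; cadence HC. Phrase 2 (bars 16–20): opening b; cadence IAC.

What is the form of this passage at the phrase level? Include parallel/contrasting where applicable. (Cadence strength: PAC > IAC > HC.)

contrasting period

Phrase 1 ends with a half cadence (weaker) and phrase 2 with an imperfect authentic cadence (stronger): antecedent + consequent = a period.
The two phrases open with different material (a / b), so the period is contrasting.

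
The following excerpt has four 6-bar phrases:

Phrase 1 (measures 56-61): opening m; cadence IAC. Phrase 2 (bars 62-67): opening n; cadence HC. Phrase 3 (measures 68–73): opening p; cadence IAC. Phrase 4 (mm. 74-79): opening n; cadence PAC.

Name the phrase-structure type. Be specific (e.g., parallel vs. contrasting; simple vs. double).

Four phrases in two halves: the first half (mm. 56-67) ends with a half cadence, the second (mm. 68–79) with a perfect authentic cadence — a large antecedent–consequent pair, i.e. a double period.
Phrase 3 begins with different material from phrase 1, making it contrasting.

contrasting double period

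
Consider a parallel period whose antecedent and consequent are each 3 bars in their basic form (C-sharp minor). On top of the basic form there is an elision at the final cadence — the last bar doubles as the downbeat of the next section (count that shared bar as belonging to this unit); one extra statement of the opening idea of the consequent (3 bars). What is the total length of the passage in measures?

Basic parallel period: 3 + 3 = 6 bars.
6 (basic form) + 3 (extra statement) = 9.
The elision shares a bar with the next section but does not change this unit's count.

9 measures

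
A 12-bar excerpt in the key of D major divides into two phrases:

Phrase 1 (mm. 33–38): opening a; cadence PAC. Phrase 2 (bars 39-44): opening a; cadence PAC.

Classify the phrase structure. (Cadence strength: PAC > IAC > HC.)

Both phrases have the same opening (a) and the same cadence (perfect authentic cadence): the second is a restatement, not a consequent, so this is a repeated phrase rather than a period.

repeated phrase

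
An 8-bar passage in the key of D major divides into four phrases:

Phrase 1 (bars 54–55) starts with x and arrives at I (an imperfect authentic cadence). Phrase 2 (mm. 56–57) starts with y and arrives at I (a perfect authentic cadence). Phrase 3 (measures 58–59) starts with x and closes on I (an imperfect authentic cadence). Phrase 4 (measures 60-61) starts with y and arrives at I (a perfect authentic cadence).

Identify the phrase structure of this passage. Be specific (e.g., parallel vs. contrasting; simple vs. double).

repeated period

The cadence pattern IAC–PAC–IAC–PAC is weak–strong twice, and phrases 3–4 restate phrases 1–2: a period heard twice, not a double period (which would end weakly at phrase 2).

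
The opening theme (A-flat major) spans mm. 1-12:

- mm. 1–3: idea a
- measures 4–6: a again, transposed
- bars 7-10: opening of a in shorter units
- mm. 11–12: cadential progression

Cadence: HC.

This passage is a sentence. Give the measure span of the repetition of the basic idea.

measures 4–6

The presentation of a sentence is the basic idea (mm. 1–3) plus its repetition (mm. 4–6); the repetition of the basic idea is therefore measures 4–6.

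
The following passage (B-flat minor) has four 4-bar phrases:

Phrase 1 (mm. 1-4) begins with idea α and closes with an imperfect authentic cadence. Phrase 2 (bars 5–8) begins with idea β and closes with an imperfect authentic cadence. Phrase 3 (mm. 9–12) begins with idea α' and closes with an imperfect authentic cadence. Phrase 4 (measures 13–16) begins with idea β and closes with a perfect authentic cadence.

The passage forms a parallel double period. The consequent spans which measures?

In a double period the four phrases pair into a large antecedent (phrases 1–2, ending imperfect authentic cadence) and a large consequent (phrases 3–4, ending perfect authentic cadence). The consequent spans mm. 9–16.

measures 9–16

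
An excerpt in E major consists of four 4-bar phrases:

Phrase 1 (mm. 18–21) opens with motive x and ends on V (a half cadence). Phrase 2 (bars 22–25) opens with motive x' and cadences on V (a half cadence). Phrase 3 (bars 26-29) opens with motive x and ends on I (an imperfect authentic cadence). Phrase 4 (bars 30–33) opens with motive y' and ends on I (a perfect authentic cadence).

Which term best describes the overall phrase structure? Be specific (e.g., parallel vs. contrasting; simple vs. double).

parallel double period

Four phrases in two halves: the first half (bars 18–25) ends with a half cadence, the second (bars 26-33) with a perfect authentic cadence — a large antecedent–consequent pair, i.e. a double period.
Phrase 3 begins with the same material as phrase 1, making it parallel.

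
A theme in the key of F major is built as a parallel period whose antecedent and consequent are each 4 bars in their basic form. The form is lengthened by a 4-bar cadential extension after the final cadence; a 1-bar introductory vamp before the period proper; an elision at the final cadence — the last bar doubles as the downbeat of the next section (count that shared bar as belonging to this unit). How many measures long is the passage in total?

Basic parallel period: 4 + 4 = 8 bars.
8 (basic form) + 4 (cadential extension) + 1 (introduction) = 13.
The elision shares a bar with the next section but does not change this unit's count.

13 measures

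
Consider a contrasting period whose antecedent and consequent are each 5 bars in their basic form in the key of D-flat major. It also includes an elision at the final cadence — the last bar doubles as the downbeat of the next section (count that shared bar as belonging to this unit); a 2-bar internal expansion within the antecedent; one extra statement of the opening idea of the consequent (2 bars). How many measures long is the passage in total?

14 measures

Basic contrasting period: 5 + 5 = 10 bars.
10 (basic form) + 2 (internal expansion) + 2 (extra statement) = 14.
The elision shares a bar with the next section but does not change this unit's count.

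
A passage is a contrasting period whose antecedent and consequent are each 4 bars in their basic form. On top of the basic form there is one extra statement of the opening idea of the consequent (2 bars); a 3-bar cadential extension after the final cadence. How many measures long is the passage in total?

13 measures

Basic contrasting period: 4 + 4 = 8 bars.
8 (basic form) + 2 (extra statement) + 3 (cadential extension) = 13.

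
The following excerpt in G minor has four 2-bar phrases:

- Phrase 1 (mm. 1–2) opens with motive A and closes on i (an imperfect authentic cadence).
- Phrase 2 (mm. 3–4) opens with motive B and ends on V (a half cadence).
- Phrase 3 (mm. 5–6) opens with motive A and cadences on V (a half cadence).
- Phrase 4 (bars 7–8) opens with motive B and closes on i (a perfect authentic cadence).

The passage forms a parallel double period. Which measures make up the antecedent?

In a double period the four phrases pair into a large antecedent (phrases 1–2, ending half cadence) and a large consequent (phrases 3–4, ending perfect authentic cadence). The antecedent spans measures 1–4.

measures 1–4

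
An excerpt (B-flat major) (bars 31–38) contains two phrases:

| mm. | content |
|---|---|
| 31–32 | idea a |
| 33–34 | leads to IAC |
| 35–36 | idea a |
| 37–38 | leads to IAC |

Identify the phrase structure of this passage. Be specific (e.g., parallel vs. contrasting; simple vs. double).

repeated phrase

Both phrases have the same opening (a) and the same cadence (imperfect authentic cadence): the second is a restatement, not a consequent, so this is a repeated phrase rather than a period.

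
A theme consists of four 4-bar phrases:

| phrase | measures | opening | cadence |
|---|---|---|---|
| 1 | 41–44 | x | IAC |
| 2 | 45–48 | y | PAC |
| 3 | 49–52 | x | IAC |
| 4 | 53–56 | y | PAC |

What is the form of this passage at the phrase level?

repeated period

The cadence pattern IAC–PAC–IAC–PAC is weak–strong twice, and phrases 3–4 restate phrases 1–2: a period heard twice, not a double period (which would end weakly at phrase 2).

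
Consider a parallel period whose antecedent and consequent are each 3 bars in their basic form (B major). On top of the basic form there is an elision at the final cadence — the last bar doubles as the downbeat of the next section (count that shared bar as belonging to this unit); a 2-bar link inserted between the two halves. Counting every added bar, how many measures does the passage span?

8 measures

Basic parallel period: 3 + 3 = 6 bars.
6 (basic form) + 2 (link) = 8.
The elision shares a bar with the next section but does not change this unit's count.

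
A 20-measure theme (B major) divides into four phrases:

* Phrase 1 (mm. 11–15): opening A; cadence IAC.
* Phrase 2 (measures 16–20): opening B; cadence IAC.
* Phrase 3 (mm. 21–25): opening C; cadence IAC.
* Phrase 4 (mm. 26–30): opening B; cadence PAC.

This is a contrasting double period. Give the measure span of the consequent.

measures 21–30

In a double period the first pair of phrases (ending imperfect authentic cadence) is the large antecedent and the second pair (ending perfect authentic cadence) is the large consequent; the consequent is measures 21–30.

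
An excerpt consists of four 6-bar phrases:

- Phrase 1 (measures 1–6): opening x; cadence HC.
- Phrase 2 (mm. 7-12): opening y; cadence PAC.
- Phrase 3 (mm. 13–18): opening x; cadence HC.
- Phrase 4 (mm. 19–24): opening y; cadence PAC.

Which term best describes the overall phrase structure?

repeated period

The cadence pattern HC–PAC–HC–PAC is weak–strong twice, and phrases 3–4 restate phrases 1–2: a period heard twice, not a double period (which would end weakly at phrase 2).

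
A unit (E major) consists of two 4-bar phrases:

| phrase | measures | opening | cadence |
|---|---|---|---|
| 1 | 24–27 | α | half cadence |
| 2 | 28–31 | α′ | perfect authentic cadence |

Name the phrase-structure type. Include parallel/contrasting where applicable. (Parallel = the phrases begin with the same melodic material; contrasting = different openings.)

Phrase 1 ends with a half cadence (weaker) and phrase 2 with a perfect authentic cadence (stronger): antecedent + consequent = a period.
The two phrases open with the same material (α / α′), so the period is parallel.

parallel period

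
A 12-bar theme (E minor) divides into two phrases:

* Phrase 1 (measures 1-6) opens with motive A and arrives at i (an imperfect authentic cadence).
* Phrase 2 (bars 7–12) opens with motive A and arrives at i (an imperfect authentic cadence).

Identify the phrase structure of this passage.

repeated phrase

Both phrases have the same opening (A) and the same cadence (imperfect authentic cadence): the second is a restatement, not a consequent, so this is a repeated phrase rather than a period.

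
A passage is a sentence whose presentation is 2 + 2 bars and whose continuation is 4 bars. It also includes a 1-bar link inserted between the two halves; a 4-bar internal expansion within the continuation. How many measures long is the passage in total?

Basic sentence: 2 + 2 + 4 = 8 bars.
8 (basic form) + 1 (link) + 4 (internal expansion) = 13.

13 measures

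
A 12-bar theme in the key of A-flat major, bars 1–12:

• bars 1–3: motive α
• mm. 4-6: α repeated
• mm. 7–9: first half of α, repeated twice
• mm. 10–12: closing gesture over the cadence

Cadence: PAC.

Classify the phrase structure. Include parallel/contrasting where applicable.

sentence

Basic idea (bars 1–3) + its repetition (mm. 4–6) form the presentation; fragmentation and cadence (mm. 7–12) form the continuation — the 12-bar whole is a sentence.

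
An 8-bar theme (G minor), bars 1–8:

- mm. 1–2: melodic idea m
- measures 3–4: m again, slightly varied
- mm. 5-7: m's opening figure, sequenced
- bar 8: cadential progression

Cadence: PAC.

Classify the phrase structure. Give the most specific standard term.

sentence

Basic idea (measures 1–2) + its repetition (mm. 3-4) form the presentation; fragmentation and cadence (bars 5–8) form the continuation — the 8-bar whole is a sentence.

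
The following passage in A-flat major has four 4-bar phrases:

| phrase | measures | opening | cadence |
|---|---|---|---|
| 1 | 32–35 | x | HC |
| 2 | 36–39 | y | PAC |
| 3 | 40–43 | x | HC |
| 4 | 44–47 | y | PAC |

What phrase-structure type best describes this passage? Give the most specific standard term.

repeated period

The cadence pattern HC–PAC–HC–PAC is weak–strong twice, and phrases 3–4 restate phrases 1–2: a period heard twice, not a double period (which would end weakly at phrase 2).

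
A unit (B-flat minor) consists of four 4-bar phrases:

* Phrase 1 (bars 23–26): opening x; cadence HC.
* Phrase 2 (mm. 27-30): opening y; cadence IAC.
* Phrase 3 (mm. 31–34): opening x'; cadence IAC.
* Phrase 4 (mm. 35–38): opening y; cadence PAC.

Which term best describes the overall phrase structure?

parallel double period

Four phrases in two halves: the first half (measures 23–30) ends with an imperfect authentic cadence, the second (mm. 31-38) with a perfect authentic cadence — a large antecedent–consequent pair, i.e. a double period.
Phrase 3 begins with the same material as phrase 1, making it parallel.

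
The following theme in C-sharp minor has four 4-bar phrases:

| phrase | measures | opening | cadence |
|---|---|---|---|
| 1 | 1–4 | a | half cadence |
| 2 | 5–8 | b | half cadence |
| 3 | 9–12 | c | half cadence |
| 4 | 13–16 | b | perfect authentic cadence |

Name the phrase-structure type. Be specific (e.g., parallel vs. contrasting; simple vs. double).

Four phrases in two halves: the first half (measures 1–8) ends with a half cadence, the second (measures 9–16) with a perfect authentic cadence — a large antecedent–consequent pair, i.e. a double period.
Phrase 3 begins with different material from phrase 1, making it contrasting.

contrasting double period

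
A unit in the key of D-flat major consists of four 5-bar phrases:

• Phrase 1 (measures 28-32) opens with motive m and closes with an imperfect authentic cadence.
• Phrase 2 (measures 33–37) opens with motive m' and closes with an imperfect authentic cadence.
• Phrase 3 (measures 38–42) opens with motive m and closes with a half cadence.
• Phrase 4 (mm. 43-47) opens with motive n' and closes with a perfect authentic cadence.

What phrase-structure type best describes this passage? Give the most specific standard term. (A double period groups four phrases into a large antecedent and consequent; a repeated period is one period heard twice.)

Four phrases in two halves: the first half (mm. 28–37) ends with an imperfect authentic cadence, the second (mm. 38–47) with a perfect authentic cadence — a large antecedent–consequent pair, i.e. a double period.
Phrase 3 begins with the same material as phrase 1, making it parallel.

parallel double period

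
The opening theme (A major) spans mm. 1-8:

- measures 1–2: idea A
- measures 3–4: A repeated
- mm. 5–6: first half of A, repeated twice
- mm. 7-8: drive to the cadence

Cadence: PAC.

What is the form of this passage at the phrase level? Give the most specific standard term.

sentence

Basic idea (mm. 1-2) + its repetition (measures 3–4) form the presentation; fragmentation and cadence (mm. 5–8) form the continuation — the 8-bar whole is a sentence.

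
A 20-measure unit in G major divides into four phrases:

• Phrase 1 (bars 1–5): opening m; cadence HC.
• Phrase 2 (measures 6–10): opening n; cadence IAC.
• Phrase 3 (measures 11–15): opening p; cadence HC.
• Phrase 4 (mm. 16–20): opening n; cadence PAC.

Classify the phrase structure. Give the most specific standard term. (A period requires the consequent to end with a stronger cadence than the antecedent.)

contrasting double period

Four phrases in two halves: the first half (measures 1-10) ends with an imperfect authentic cadence, the second (mm. 11–20) with a perfect authentic cadence — a large antecedent–consequent pair, i.e. a double period.
Phrase 3 begins with different material from phrase 1, making it contrasting.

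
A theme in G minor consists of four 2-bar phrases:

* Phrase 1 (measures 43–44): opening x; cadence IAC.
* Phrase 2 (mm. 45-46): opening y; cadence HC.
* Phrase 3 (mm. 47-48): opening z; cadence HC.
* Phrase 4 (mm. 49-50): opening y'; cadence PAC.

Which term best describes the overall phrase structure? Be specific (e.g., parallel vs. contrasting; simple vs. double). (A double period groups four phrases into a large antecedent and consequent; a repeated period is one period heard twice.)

Four phrases in two halves: the first half (mm. 43–46) ends with a half cadence, the second (bars 47–50) with a perfect authentic cadence — a large antecedent–consequent pair, i.e. a double period.
Phrase 3 begins with different material from phrase 1, making it contrasting.

contrasting double period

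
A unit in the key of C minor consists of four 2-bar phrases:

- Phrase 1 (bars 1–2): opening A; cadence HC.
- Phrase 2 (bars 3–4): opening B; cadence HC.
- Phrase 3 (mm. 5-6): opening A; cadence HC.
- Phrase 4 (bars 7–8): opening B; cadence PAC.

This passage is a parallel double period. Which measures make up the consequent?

measures 5–8

In a double period the four phrases pair into a large antecedent (phrases 1–2, ending half cadence) and a large consequent (phrases 3–4, ending perfect authentic cadence). The consequent spans mm. 5-8.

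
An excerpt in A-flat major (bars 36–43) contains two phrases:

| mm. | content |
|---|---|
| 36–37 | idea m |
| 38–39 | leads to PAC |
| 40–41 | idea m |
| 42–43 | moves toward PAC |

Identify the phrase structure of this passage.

Both phrases have the same opening (m) and the same cadence (perfect authentic cadence): the second is a restatement, not a consequent, so this is a repeated phrase rather than a period.

repeated phrase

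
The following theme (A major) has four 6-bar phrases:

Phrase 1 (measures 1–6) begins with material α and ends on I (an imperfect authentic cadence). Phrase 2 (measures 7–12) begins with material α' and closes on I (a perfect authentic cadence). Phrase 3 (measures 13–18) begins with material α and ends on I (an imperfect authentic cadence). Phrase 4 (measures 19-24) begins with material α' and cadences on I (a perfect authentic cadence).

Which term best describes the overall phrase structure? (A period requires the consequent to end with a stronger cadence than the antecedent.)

The cadence pattern IAC–PAC–IAC–PAC is weak–strong twice, and phrases 3–4 restate phrases 1–2: a period heard twice, not a double period (which would end weakly at phrase 2).

repeated period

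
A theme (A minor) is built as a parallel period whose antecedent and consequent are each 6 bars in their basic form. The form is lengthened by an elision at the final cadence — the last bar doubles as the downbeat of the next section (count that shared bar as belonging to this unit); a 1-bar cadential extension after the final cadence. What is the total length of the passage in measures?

13 measures

Basic parallel period: 6 + 6 = 12 bars.
12 (basic form) + 1 (cadential extension) = 13.
The elision shares a bar with the next section but does not change this unit's count.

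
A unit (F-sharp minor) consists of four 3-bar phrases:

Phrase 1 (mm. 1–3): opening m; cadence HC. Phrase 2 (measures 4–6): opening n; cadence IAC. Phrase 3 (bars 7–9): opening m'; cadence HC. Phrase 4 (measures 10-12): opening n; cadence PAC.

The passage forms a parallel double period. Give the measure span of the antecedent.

In a double period the first pair of phrases (ending imperfect authentic cadence) is the large antecedent and the second pair (ending perfect authentic cadence) is the large consequent; the antecedent is measures 1–6.

measures 1–6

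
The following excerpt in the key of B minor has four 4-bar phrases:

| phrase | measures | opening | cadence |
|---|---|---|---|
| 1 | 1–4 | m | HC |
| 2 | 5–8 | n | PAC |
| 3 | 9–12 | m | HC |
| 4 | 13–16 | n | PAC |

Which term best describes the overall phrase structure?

The cadence pattern HC–PAC–HC–PAC is weak–strong twice, and phrases 3–4 restate phrases 1–2: a period heard twice, not a double period (which would end weakly at phrase 2).

repeated period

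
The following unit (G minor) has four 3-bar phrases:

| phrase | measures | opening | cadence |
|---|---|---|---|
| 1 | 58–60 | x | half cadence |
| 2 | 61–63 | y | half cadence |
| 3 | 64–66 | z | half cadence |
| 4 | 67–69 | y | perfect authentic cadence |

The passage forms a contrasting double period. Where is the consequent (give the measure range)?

measures 64–69

In a double period the four phrases pair into a large antecedent (phrases 1–2, ending half cadence) and a large consequent (phrases 3–4, ending perfect authentic cadence). The consequent spans mm. 64–69.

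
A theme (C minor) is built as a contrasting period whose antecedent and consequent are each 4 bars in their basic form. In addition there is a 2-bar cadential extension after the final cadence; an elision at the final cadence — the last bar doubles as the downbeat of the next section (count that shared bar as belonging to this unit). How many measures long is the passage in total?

10 measures

Basic contrasting period: 4 + 4 = 8 bars.
8 (basic form) + 2 (cadential extension) = 10.
The elision shares a bar with the next section but does not change this unit's count.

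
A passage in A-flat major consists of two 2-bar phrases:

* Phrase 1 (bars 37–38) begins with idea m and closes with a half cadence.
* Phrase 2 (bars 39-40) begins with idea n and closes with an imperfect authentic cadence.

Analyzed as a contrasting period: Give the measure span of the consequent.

measures 39–40

The antecedent is the phrase ending with the weaker cadence (half cadence, phrase 1) and the consequent the one ending more conclusively (imperfect authentic cadence, phrase 2); the consequent is measures 39-40.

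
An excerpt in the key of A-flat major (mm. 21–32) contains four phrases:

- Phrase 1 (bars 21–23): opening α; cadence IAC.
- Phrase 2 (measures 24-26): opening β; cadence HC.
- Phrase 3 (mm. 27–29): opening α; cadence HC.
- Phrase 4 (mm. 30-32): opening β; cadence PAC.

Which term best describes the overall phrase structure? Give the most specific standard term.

Four phrases in two halves: the first half (measures 21–26) ends with a half cadence, the second (measures 27–32) with a perfect authentic cadence — a large antecedent–consequent pair, i.e. a double period.
Phrase 3 begins with the same material as phrase 1, making it parallel.

parallel double period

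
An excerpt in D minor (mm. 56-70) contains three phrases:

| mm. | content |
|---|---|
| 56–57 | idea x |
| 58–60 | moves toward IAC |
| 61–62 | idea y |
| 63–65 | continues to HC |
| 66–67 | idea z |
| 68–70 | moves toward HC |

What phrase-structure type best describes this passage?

The final phrase closes with a half cadence, which is not stronger than the preceding half cadence; the 3 phrases lack an overall antecedent–consequent design and so form a phrase group.

phrase group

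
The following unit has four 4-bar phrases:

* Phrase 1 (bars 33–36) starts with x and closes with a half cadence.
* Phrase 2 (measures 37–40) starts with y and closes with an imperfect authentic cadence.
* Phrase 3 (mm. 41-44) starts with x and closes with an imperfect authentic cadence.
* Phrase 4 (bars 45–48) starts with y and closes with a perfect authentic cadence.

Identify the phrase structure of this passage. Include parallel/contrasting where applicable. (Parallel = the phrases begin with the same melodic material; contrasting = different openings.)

parallel double period

Four phrases in two halves: the first half (bars 33–40) ends with an imperfect authentic cadence, the second (mm. 41–48) with a perfect authentic cadence — a large antecedent–consequent pair, i.e. a double period.
Phrase 3 begins with the same material as phrase 1, making it parallel.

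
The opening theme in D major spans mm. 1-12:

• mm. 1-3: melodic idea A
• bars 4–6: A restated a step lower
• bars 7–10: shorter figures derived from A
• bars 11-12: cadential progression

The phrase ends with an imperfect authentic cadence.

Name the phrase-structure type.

Basic idea (mm. 1–3) + its repetition (bars 4–6) form the presentation; fragmentation and cadence (measures 7–12) form the continuation — the 12-bar whole is a sentence.

sentence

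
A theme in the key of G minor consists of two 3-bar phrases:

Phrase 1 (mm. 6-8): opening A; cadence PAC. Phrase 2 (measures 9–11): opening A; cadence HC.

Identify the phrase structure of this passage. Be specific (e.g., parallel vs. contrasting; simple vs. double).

The second phrase closes with a half cadence, which is not stronger than the first phrase's perfect authentic cadence; without a weak→strong cadential pair there is no antecedent–consequent relationship, so this is a phrase group rather than a period.

phrase group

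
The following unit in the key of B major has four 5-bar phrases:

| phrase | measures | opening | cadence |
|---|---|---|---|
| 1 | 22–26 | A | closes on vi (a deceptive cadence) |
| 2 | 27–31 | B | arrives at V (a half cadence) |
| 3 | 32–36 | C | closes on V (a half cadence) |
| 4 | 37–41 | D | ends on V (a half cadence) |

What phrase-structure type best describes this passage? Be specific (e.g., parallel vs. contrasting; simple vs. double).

phrase group

Phrase 4 ends with a half cadence, no stronger than phrase 2's half cadence, so the four phrases do not form a double period; nor do phrases 3–4 duplicate 1–2, so it is not a repeated period. With no phrase reaching a conclusive cadence, the passage is a phrase group.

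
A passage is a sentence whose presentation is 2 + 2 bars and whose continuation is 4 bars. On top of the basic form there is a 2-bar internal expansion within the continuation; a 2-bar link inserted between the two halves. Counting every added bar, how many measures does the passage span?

12 measures

Basic sentence: 2 + 2 + 4 = 8 bars.
8 (basic form) + 2 (internal expansion) + 2 (link) = 12.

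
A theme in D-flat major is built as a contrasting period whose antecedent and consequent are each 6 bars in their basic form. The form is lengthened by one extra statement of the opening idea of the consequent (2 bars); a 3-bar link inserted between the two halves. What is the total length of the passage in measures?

17 measures

Basic contrasting period: 6 + 6 = 12 bars.
12 (basic form) + 2 (extra statement) + 3 (link) = 17.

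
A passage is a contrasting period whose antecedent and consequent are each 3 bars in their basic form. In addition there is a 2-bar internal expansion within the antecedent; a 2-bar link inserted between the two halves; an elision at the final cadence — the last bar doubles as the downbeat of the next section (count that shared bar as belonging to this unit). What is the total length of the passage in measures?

Basic contrasting period: 3 + 3 = 6 bars.
6 (basic form) + 2 (internal expansion) + 2 (link) = 10.
The elision shares a bar with the next section but does not change this unit's count.

10 measures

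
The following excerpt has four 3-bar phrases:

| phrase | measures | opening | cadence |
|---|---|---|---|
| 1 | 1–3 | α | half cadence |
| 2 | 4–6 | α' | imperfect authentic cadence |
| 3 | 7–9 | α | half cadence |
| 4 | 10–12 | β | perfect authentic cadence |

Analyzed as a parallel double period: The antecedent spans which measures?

In a double period the four phrases pair into a large antecedent (phrases 1–2, ending imperfect authentic cadence) and a large consequent (phrases 3–4, ending perfect authentic cadence). The antecedent spans bars 1-6.

measures 1–6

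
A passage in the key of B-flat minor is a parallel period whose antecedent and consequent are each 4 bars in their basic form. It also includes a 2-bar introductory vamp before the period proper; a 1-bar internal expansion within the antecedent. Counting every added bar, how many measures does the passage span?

Basic parallel period: 4 + 4 = 8 bars.
8 (basic form) + 2 (introduction) + 1 (internal expansion) = 11.

11 measures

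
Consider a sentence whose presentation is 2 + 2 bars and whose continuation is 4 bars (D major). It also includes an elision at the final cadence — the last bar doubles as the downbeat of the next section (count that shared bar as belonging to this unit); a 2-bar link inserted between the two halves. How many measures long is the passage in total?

10 measures

Basic sentence: 2 + 2 + 4 = 8 bars.
8 (basic form) + 2 (link) = 10.
The elision shares a bar with the next section but does not change this unit's count.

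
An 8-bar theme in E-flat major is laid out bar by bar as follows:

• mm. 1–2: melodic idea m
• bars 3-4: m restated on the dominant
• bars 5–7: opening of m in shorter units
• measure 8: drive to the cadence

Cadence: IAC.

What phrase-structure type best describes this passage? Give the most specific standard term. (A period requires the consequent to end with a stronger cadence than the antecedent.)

Basic idea (mm. 1-2) + its repetition (measures 3–4) form the presentation; fragmentation and cadence (bars 5–8) form the continuation — the 8-bar whole is a sentence.

sentence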